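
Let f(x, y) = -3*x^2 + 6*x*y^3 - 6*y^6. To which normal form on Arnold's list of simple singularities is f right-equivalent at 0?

A_5

The Hessian of f at 0 is [[-6, 0], [0, 0]] with rank 1, so corank 1. A Groebner basis of the Jacobian ideal J(f) in C{x,y} is {x*y^2, -x + y^3, x^2}; counting standard monomials gives mu = 5. Corank 1: A-series; mu = 5 gives A_5.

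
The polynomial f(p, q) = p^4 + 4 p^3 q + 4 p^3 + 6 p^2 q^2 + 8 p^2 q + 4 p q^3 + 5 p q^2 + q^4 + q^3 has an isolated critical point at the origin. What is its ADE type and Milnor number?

The Hessian of f at 0 is [[0, 0], [0, 0]] with rank 0, so corank 2. A Groebner basis of the Jacobian ideal J(f) in C{p,q} is {p*q^2 + 2*p*q + q^2, -4*p*q + q^3 - 2*q^2, p^2 + 3*p*q/2 + q^2/2}; counting standard monomials gives mu = 5. Corank 2; j^3 = (p + q)*(2*p + q)^2 has shape L^2 M (L != M), so D-series; mu = 5 gives D_5.

Type D_{5}, Milnor number mu = 5.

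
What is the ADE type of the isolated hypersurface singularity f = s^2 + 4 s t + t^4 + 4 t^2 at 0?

The Hessian of f at 0 has rank 1. Corank 1: A-series; mu = 3 gives A_3.

A_3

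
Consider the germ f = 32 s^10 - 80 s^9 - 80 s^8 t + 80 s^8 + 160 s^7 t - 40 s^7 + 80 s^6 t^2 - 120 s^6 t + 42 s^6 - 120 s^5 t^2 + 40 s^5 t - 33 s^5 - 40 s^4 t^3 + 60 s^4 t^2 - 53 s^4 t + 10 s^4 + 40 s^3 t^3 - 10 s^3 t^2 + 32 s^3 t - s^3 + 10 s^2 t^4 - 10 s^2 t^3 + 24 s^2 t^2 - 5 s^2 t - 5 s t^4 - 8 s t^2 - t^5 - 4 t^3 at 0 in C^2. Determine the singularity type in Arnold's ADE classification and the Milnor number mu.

The Hessian of f at 0 has rank 0. Corank 2; j^3 = -(s + t)*(s + 2*t)^2 has shape L^2 M (L != M), so D-series; mu = 6 gives D_6.

Type D6, Milnor number mu = 6.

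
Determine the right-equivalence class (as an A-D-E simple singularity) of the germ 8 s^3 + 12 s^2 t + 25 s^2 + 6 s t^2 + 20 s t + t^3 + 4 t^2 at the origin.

A2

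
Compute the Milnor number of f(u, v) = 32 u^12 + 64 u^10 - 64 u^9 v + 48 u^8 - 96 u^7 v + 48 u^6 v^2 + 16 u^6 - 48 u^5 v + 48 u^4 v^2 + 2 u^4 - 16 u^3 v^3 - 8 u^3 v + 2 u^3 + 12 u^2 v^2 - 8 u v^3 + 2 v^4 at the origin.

6

The Hessian of f at 0 has rank 0. Corank 2; j^3 = 2*u^3 is a perfect cube, so E-series; the 4-jet and mu = 6 give E_6.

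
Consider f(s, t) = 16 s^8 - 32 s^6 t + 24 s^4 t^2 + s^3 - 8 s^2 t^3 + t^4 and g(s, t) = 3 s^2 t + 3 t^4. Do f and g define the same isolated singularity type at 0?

No.

The Hessian of f at 0 has rank 0. Corank 2; j^3 = s^3 is a perfect cube, so E-series; the 4-jet and mu = 6 give E_6. The Hessian of g at 0 has rank 0. Corank 2; j^3 = 3*s^2*t has shape L^2 M (L != M), so D-series; mu = 5 gives D_5. f is E_6 but g is D_5, hence not right-equivalent.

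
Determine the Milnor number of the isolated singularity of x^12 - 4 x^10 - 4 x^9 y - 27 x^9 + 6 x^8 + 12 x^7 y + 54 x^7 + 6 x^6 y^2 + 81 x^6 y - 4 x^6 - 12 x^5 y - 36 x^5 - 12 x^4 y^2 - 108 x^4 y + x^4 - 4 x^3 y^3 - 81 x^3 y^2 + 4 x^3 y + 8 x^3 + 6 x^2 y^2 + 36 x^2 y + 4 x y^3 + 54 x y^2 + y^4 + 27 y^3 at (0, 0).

The Hessian of f at 0 has rank 0. Corank 2; j^3 = (2*x + 3*y)^3 is a perfect cube, so E-series; the 4-jet and mu = 6 give E_6.

6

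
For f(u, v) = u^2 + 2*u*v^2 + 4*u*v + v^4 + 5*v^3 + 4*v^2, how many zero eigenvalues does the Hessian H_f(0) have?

1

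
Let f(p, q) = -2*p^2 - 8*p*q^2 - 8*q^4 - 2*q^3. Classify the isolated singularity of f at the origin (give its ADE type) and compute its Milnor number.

Type A_2, Milnor number mu = 2.

The Hessian of f at 0 is [[-4, 0], [0, 0]] with rank 1, so corank 1. A Groebner basis of the Jacobian ideal J(f) in C{p,q} is {q^2, p}; counting standard monomials gives mu = 2. Corank 1: A-series; mu = 2 gives A_2.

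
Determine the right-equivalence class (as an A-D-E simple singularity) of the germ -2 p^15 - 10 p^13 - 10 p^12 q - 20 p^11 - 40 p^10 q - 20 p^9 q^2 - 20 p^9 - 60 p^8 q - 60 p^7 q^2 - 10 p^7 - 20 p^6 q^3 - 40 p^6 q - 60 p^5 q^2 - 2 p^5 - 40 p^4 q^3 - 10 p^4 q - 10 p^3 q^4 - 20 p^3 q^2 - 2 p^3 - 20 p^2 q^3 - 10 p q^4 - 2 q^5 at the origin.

The Hessian of f at 0 is [[0, 0], [0, 0]] with rank 0, so corank 2. A Groebner basis of the Jacobian ideal J(f) in C{p,q} is {q^5, p*q^3 + q^4/4, p^2}; counting standard monomials gives mu = 8. Corank 2; j^3 = -2*p^3 is a perfect cube, so E-series; the 5-jet and mu = 8 give E_8.

E_{8}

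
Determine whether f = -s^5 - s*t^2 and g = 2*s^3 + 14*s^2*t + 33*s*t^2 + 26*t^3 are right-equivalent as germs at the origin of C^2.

No.

The Hessian of f at 0 has rank 0. Corank 2; j^3 = -s*t^2 has shape L^2 M (L != M), so D-series; mu = 6 gives D_6. The Hessian of g at 0 has rank 0. Corank 2; j^3 = (s + 2*t)*(2*s^2 + 10*s*t + 13*t^2) splits into three distinct lines over C (the quadratic factor has nonzero discriminant), so D_4. f is D_6 but g is D_4, hence not right-equivalent.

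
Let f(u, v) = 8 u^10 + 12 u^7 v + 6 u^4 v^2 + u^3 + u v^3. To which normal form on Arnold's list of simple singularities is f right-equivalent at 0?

E_7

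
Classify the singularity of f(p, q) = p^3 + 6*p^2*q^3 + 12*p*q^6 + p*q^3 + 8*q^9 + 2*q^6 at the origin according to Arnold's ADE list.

The Hessian of f at 0 is [[0, 0], [0, 0]] with rank 0, so corank 2. A Groebner basis of the Jacobian ideal J(f) in C{p,q} is {p^3, p*q^2, 3*p^2 + q^3}; counting standard monomials gives mu = 7. Corank 2; j^3 = p^3 is a perfect cube, so E-series; the 4-jet and mu = 7 give E_7.

E_{7}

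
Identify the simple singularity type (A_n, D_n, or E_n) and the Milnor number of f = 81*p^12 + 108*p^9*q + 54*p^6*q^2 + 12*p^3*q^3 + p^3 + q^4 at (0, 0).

Type E_{6}, Milnor number mu = 6.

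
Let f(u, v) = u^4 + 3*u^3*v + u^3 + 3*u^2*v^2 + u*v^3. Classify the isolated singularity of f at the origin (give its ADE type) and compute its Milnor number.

Type E_7, Milnor number mu = 7.

The Hessian of f at 0 is [[0, 0], [0, 0]] with rank 0, so corank 2. A Groebner basis of the Jacobian ideal J(f) in C{u,v} is {3*u^2 + v^4 + v^3, u^3, u^2*v - u^2 - v^3/3, 2*u^2 + u*v^2 + 2*v^3/3}; counting standard monomials gives mu = 7. Corank 2; j^3 = u^3 is a perfect cube, so E-series; the 4-jet and mu = 7 give E_7.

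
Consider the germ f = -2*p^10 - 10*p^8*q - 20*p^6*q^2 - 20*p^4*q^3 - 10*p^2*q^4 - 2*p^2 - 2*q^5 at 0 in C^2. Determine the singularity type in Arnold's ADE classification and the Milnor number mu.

Type A_4, Milnor number mu = 4.

The Hessian of f at 0 is [[-4, 0], [0, 0]] with rank 1, so corank 1. A Groebner basis of the Jacobian ideal J(f) in C{p,q} is {q^4, p}; counting standard monomials gives mu = 4. Corank 1: A-series; mu = 4 gives A_4.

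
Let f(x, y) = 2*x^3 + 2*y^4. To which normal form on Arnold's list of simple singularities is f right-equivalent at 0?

E_{6}

The Hessian of f at 0 has rank 0. Corank 2; j^3 = 2*x^3 is a perfect cube, so E-series; the 4-jet and mu = 6 give E_6.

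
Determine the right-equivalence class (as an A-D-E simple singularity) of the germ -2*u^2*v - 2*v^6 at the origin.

The Hessian of f at 0 has rank 0. Corank 2; j^3 = -2*u^2*v has shape L^2 M (L != M), so D-series; mu = 7 gives D_7.

D_7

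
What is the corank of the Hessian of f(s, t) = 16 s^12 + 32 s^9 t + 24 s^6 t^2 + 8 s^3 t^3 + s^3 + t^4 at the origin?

2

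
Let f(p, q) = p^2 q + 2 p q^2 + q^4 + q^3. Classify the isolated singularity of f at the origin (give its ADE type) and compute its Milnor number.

Type D_5, Milnor number mu = 5.

The Hessian of f at 0 is [[0, 0], [0, 0]] with rank 0, so corank 2. A Groebner basis of the Jacobian ideal J(f) in C{p,q} is {p^3 - p^2/4 + q^2/4, p^2/4 + q^3 - q^2/4, p*q + q^2}; counting standard monomials gives mu = 5. Corank 2; j^3 = q*(p + q)^2 has shape L^2 M (L != M), so D-series; mu = 5 gives D_5.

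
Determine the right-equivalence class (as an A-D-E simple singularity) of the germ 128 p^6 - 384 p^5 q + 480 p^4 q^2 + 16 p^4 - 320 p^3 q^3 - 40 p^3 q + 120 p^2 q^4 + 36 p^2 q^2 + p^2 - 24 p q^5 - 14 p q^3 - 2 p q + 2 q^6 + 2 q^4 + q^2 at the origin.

A_5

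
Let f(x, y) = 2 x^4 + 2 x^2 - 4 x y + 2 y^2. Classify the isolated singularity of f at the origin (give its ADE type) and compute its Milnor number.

The Hessian of f at 0 is [[4, -4], [-4, 4]] with rank 1, so corank 1. A Groebner basis of the Jacobian ideal J(f) in C{x,y} is {y^3, x - y}; counting standard monomials gives mu = 3. Corank 1: A-series; mu = 3 gives A_3.

Type A_{3}, Milnor number mu = 3.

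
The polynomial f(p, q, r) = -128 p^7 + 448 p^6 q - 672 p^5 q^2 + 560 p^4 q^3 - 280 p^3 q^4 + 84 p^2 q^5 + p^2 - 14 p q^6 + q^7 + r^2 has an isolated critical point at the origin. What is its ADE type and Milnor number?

Type A_{6}, Milnor number mu = 6.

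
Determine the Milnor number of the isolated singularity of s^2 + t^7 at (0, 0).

6

The Hessian of f at 0 has rank 1. Corank 1: A-series; mu = 6 gives A_6.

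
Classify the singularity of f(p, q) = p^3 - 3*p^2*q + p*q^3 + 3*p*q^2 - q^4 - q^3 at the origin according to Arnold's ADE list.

The Hessian of f at 0 has rank 0. Corank 2; j^3 = (p - q)^3 is a perfect cube, so E-series; the 4-jet and mu = 7 give E_7.

E_{7}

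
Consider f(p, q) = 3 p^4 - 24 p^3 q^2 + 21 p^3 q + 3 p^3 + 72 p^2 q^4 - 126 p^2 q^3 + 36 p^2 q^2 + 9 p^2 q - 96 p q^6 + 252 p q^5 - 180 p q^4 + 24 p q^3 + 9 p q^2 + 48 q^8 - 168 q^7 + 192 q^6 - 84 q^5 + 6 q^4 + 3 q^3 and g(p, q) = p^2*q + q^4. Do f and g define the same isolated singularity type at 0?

No.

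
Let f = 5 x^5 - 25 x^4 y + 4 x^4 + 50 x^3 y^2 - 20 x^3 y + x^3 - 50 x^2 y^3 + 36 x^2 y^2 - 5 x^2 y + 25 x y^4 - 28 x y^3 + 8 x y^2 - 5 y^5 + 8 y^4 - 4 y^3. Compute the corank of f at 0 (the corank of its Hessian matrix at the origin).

2

Hessian at 0 has rank 0.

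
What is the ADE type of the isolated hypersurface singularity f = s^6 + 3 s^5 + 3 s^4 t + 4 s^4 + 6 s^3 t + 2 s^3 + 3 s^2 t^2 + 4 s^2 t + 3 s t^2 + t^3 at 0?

D_4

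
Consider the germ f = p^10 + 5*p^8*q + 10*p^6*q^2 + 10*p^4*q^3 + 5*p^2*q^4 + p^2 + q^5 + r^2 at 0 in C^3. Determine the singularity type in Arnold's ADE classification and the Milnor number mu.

The Hessian of f at 0 has rank 2. Corank 1: A-series; mu = 4 gives A_4.

Type A_4, Milnor number mu = 4.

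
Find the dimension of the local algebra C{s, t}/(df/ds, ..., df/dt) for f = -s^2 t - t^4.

5

The Hessian of f at 0 has rank 0. Corank 2; j^3 = -s^2*t has shape L^2 M (L != M), so D-series; mu = 5 gives D_5.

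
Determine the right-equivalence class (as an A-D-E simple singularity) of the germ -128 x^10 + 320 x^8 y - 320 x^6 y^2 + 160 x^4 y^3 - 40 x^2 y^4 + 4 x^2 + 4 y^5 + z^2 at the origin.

A4

The Hessian of f at 0 is [[8, 0, 0], [0, 0, 0], [0, 0, 2]] with rank 2, so corank 1. A Groebner basis of the Jacobian ideal J(f) in C{x,y,z} is {y^4, x, z}; counting standard monomials gives mu = 4. Corank 1: A-series; mu = 4 gives A_4.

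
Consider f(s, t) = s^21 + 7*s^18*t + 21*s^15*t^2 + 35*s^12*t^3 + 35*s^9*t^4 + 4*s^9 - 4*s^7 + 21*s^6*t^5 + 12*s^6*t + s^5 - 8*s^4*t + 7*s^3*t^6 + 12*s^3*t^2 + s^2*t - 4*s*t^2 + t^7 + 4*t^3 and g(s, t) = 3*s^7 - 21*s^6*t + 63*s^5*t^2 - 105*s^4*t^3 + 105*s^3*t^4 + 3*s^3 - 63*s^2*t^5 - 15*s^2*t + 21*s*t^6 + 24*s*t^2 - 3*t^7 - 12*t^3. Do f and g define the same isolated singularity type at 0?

Yes.

The Hessian of f at 0 has rank 0. Corank 2; j^3 = t*(s - 2*t)^2 has shape L^2 M (L != M), so D-series; mu = 8 gives D_8. The Hessian of g at 0 has rank 0. Corank 2; j^3 = 3*(s - 2*t)^2*(s - t) has shape L^2 M (L != M), so D-series; mu = 8 gives D_8. Both have type D_8, hence right-equivalent.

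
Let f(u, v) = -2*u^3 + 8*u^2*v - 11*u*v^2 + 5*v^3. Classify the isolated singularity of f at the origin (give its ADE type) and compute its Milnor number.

The Hessian of f at 0 is [[0, 0], [0, 0]] with rank 0, so corank 2. A Groebner basis of the Jacobian ideal J(f) in C{u,v} is {v^3, u^2 + v^2/2, u*v - v^2/2}; counting standard monomials gives mu = 4. Corank 2; j^3 = -(u - v)*(2*u^2 - 6*u*v + 5*v^2) splits into three distinct lines over C (the quadratic factor has nonzero discriminant), so D_4.

Type D_{4}, Milnor number mu = 4.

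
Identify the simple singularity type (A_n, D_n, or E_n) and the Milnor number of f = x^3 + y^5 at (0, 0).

The Hessian of f at 0 has rank 0. Corank 2; j^3 = x^3 is a perfect cube, so E-series; the 5-jet and mu = 8 give E_8.

Type E_{8}, Milnor number mu = 8.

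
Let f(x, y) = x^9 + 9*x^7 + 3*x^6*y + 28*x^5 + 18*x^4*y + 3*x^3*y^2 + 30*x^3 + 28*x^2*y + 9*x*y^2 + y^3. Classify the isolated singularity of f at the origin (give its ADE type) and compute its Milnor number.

Type D_4, Milnor number mu = 4.

The Hessian of f at 0 has rank 0. Corank 2; j^3 = (3*x + y)*(10*x^2 + 6*x*y + y^2) splits into three distinct lines over C (the quadratic factor has nonzero discriminant), so D_4.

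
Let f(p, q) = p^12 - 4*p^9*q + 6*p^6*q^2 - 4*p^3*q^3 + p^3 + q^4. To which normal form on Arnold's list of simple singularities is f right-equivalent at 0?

E_6

The Hessian of f at 0 has rank 0. Corank 2; j^3 = p^3 is a perfect cube, so E-series; the 4-jet and mu = 6 give E_6.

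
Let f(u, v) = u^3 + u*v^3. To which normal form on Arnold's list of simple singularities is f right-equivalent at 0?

The Hessian of f at 0 is [[0, 0], [0, 0]] with rank 0, so corank 2. A Groebner basis of the Jacobian ideal J(f) in C{u,v} is {u^3, u*v^2, 3*u^2 + v^3}; counting standard monomials gives mu = 7. Corank 2; j^3 = u^3 is a perfect cube, so E-series; the 4-jet and mu = 7 give E_7.

E_{7}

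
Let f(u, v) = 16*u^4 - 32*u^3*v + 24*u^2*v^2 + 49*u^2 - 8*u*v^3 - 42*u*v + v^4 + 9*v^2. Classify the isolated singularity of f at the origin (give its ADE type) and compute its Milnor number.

Type A_3, Milnor number mu = 3.

The Hessian of f at 0 has rank 1. Corank 1: A-series; mu = 3 gives A_3.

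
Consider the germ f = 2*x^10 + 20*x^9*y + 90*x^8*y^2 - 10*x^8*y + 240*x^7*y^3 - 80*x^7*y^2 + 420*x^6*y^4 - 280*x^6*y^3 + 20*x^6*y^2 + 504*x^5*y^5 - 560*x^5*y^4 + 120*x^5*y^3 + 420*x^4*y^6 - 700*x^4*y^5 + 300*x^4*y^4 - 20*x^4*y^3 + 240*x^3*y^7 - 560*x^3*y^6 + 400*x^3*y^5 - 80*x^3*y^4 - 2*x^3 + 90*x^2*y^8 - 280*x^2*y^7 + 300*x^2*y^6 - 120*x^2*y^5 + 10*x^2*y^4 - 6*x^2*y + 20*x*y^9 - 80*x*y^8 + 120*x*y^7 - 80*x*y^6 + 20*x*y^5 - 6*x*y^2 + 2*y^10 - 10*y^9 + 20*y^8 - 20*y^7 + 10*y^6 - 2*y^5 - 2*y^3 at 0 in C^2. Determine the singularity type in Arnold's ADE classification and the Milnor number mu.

Type E8, Milnor number mu = 8.

The Hessian of f at 0 is [[0, 0], [0, 0]] with rank 0, so corank 2. A Groebner basis of the Jacobian ideal J(f) in C{x,y} is {y^4, x^2 + 2*x*y + y^2}; counting standard monomials gives mu = 8. Corank 2; j^3 = -2*(x + y)^3 is a perfect cube, so E-series; the 5-jet and mu = 8 give E_8.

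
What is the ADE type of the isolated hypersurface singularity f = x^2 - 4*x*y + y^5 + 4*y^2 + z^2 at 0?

A_{4}

The Hessian of f at 0 is [[2, -4, 0], [-4, 8, 0], [0, 0, 2]] with rank 2, so corank 1. A Groebner basis of the Jacobian ideal J(f) in C{x,y,z} is {y^4, x - 2*y, z}; counting standard monomials gives mu = 4. Corank 1: A-series; mu = 4 gives A_4.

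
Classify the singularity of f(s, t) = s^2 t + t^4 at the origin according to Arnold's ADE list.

The Hessian of f at 0 has rank 0. Corank 2; j^3 = s^2*t has shape L^2 M (L != M), so D-series; mu = 5 gives D_5.

D_{5}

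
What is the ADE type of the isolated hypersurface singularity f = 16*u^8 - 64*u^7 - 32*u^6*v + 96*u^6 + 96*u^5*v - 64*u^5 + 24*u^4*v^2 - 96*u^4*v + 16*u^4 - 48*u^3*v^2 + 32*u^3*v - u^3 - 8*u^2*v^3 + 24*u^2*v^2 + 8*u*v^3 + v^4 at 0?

The Hessian of f at 0 has rank 0. Corank 2; j^3 = -u^3 is a perfect cube, so E-series; the 4-jet and mu = 6 give E_6.

E6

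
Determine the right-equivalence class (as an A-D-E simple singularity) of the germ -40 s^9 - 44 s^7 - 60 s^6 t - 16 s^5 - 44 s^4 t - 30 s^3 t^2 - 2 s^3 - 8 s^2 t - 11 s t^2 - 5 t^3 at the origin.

The Hessian of f at 0 has rank 0. Corank 2; j^3 = -(s + t)*(2*s^2 + 6*s*t + 5*t^2) splits into three distinct lines over C (the quadratic factor has nonzero discriminant), so D_4.

D_4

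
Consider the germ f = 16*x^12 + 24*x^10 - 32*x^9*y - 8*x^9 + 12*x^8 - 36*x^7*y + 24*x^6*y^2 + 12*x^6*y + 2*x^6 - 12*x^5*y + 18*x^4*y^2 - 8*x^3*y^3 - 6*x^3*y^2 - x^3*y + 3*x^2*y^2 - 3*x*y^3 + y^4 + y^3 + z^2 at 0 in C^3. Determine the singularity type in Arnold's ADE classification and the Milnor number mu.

Type E7, Milnor number mu = 7.

The Hessian of f at 0 is [[0, 0, 0], [0, 0, 0], [0, 0, 2]] with rank 1, so corank 2. A Groebner basis of the Jacobian ideal J(f) in C{x,y,z} is {x^3 - 3*x*y^2 - 3*y^2, x^2*y - 2*x*y^2, y^3, z}; counting standard monomials gives mu = 7. Corank 2; j^3 = y^3 is a perfect cube, so E-series; the 4-jet and mu = 7 give E_7.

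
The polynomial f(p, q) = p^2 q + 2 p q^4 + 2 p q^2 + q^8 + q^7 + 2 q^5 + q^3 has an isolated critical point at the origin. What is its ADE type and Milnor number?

Type D_{9}, Milnor number mu = 9.

The Hessian of f at 0 is [[0, 0], [0, 0]] with rank 0, so corank 2. A Groebner basis of the Jacobian ideal J(f) in C{p,q} is {p^2*q^2 - 16*p^2*q - 2*p^2 - 32*p*q^2 - 3*p*q - 16*q^3 - q^2, 8*p^2*q + p^2 + p*q^3 + 16*p*q^2 + p*q + 8*q^3, p*q + q^4 + q^2, p^3 + 3*p^2*q + 3*p*q^2 + q^3}; counting standard monomials gives mu = 9. Corank 2; j^3 = q*(p + q)^2 has shape L^2 M (L != M), so D-series; mu = 9 gives D_9.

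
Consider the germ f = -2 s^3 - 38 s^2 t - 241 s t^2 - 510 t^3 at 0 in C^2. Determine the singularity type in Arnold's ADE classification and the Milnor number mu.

The Hessian of f at 0 is [[0, 0], [0, 0]] with rank 0, so corank 2. A Groebner basis of the Jacobian ideal J(f) in C{s,t} is {t^3, s^2 - 59*t^2/2, s*t + 11*t^2/2}; counting standard monomials gives mu = 4. Corank 2; j^3 = -(s + 6*t)*(2*s^2 + 26*s*t + 85*t^2) splits into three distinct lines over C (the quadratic factor has nonzero discriminant), so D_4.

Type D_{4}, Milnor number mu = 4.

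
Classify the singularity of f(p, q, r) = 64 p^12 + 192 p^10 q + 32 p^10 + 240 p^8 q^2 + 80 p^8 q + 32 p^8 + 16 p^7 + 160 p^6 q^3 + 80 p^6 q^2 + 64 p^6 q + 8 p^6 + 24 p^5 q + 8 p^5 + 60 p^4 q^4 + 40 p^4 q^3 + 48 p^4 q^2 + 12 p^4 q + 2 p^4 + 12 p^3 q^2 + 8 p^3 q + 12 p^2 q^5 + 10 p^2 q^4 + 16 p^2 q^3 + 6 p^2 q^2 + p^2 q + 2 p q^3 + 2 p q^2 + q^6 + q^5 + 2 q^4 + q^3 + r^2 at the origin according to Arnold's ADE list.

The Hessian of f at 0 has rank 1. Corank 2; j^3 = q*(p + q)^2 has shape L^2 M (L != M), so D-series; mu = 7 gives D_7.

D_7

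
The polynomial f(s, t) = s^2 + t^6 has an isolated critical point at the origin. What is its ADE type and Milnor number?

The Hessian of f at 0 is [[2, 0], [0, 0]] with rank 1, so corank 1. A Groebner basis of the Jacobian ideal J(f) in C{s,t} is {t^5, s}; counting standard monomials gives mu = 5. Corank 1: A-series; mu = 5 gives A_5.

Type A5, Milnor number mu = 5.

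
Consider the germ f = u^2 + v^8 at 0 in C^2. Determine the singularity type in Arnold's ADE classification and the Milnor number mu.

Type A_{7}, Milnor number mu = 7.

The Hessian of f at 0 has rank 1. Corank 1: A-series; mu = 7 gives A_7.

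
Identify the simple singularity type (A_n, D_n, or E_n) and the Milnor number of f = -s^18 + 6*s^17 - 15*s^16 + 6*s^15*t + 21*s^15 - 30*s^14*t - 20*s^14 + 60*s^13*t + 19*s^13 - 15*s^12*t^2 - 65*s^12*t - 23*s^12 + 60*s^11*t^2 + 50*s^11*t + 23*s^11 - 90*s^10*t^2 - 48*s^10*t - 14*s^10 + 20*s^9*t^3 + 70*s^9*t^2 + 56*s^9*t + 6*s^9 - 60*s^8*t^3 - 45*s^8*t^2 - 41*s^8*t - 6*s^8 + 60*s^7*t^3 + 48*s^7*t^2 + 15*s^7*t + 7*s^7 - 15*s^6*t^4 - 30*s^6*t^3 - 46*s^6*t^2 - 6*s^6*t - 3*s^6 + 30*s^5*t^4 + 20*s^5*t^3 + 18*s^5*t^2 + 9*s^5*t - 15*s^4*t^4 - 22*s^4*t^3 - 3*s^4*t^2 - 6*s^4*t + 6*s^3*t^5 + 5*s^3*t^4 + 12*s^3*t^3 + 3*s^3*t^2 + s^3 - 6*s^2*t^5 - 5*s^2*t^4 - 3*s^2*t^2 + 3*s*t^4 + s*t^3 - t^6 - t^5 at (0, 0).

Type E7, Milnor number mu = 7.

The Hessian of f at 0 is [[0, 0], [0, 0]] with rank 0, so corank 2. A Groebner basis of the Jacobian ideal J(f) in C{s,t} is {-s^2 + t^4 - t^3/3, s^3, s^2*t + s^2/3 + t^3/9, -s^2 + s*t^2 - t^3/3}; counting standard monomials gives mu = 7. Corank 2; j^3 = s^3 is a perfect cube, so E-series; the 4-jet and mu = 7 give E_7.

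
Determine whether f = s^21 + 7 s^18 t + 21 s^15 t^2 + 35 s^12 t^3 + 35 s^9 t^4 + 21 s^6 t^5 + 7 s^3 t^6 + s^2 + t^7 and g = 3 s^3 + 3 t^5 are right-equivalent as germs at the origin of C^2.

The Hessian of f at 0 is [[2, 0], [0, 0]] with rank 1, so corank 1. A Groebner basis of the Jacobian ideal J(f) in C{s,t} is {t^6, s}; counting standard monomials gives mu = 6. Corank 1: A-series; mu = 6 gives A_6. The Hessian of g at 0 is [[0, 0], [0, 0]] with rank 0, so corank 2. A Groebner basis of the Jacobian ideal J(g) in C{s,t} is {t^4, s^2}; counting standard monomials gives mu = 8. Corank 2; j^3 = 3*s^3 is a perfect cube, so E-series; the 5-jet and mu = 8 give E_8. f is A_6 but g is E_8, hence not right-equivalent.

No.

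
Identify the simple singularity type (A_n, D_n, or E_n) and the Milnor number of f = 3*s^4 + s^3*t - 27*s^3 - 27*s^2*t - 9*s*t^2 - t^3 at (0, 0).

Type E_{7}, Milnor number mu = 7.

The Hessian of f at 0 has rank 0. Corank 2; j^3 = -(3*s + t)^3 is a perfect cube, so E-series; the 4-jet and mu = 7 give E_7.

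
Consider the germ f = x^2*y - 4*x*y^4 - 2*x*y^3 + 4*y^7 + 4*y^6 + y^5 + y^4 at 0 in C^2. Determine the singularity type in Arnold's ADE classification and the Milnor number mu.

The Hessian of f at 0 has rank 0. Corank 2; j^3 = x^2*y has shape L^2 M (L != M), so D-series; mu = 5 gives D_5.

Type D_{5}, Milnor number mu = 5.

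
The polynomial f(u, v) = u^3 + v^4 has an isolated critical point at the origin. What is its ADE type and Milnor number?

Type E_6, Milnor number mu = 6.

The Hessian of f at 0 is [[0, 0], [0, 0]] with rank 0, so corank 2. A Groebner basis of the Jacobian ideal J(f) in C{u,v} is {v^3, u^2}; counting standard monomials gives mu = 6. Corank 2; j^3 = u^3 is a perfect cube, so E-series; the 4-jet and mu = 6 give E_6.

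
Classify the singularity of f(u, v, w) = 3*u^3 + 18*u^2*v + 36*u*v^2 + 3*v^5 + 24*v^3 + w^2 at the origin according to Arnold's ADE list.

The Hessian of f at 0 has rank 1. Corank 2; j^3 = 3*(u + 2*v)^3 is a perfect cube, so E-series; the 5-jet and mu = 8 give E_8.

E8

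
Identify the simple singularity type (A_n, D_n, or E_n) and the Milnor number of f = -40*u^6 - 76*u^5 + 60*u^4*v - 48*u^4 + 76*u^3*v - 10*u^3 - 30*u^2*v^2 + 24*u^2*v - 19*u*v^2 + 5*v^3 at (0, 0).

Type D_{4}, Milnor number mu = 4.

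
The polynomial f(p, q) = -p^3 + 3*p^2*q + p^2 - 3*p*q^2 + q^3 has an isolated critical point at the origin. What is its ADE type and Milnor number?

Type A2, Milnor number mu = 2.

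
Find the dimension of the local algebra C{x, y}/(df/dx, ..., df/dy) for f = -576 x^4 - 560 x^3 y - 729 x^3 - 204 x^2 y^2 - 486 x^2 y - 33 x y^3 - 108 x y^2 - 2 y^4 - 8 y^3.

The Hessian of f at 0 is [[0, 0], [0, 0]] with rank 0, so corank 2. A Groebner basis of the Jacobian ideal J(f) in C{x,y} is {129140163*x^2/16 + 14348907*x*y/4 + y^4 + 729*y^3/16 + 1594323*y^2/4, x^3 + 4131*x^2/8 + 459*x*y/2 + y^3/72 + 51*y^2/2, x^2*y - 24057*x^2/16 - 2673*x*y/4 - 25*y^3/432 - 297*y^2/4, 6561*x^2/2 + x*y^2 + 1458*x*y + 13*y^3/54 + 162*y^2}; counting standard monomials gives mu = 7. Corank 2; j^3 = -(9*x + 2*y)^3 is a perfect cube, so E-series; the 4-jet and mu = 7 give E_7.

7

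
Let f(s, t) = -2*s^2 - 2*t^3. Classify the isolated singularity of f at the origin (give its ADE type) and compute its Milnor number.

The Hessian of f at 0 has rank 1. Corank 1: A-series; mu = 2 gives A_2.

Type A2, Milnor number mu = 2.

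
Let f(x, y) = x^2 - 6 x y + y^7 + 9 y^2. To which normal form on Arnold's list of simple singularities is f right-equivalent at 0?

A_{6}

The Hessian of f at 0 is [[2, -6], [-6, 18]] with rank 1, so corank 1. A Groebner basis of the Jacobian ideal J(f) in C{x,y} is {y^6, x - 3*y}; counting standard monomials gives mu = 6. Corank 1: A-series; mu = 6 gives A_6.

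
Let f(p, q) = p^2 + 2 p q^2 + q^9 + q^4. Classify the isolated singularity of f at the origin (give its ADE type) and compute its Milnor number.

The Hessian of f at 0 has rank 1. Corank 1: A-series; mu = 8 gives A_8.

Type A8, Milnor number mu = 8.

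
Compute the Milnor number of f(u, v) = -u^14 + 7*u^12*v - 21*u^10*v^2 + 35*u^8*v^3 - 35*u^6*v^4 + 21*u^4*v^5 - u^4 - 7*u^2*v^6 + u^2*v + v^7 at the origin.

8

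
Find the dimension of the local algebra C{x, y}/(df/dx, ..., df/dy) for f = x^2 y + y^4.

The Hessian of f at 0 has rank 0. Corank 2; j^3 = x^2*y has shape L^2 M (L != M), so D-series; mu = 5 gives D_5.

5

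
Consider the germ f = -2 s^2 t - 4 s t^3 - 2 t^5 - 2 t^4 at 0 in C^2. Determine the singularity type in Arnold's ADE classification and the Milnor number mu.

Type D_5, Milnor number mu = 5.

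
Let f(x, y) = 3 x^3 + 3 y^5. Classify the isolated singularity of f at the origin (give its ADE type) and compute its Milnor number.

Type E8, Milnor number mu = 8.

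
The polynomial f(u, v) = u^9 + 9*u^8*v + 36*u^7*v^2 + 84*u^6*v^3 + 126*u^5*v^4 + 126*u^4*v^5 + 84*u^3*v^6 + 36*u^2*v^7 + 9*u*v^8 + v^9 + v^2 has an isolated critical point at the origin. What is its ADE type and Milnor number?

Type A_{8}, Milnor number mu = 8.

The Hessian of f at 0 is [[0, 0], [0, 2]] with rank 1, so corank 1. A Groebner basis of the Jacobian ideal J(f) in C{u,v} is {u^8, v}; counting standard monomials gives mu = 8. Corank 1: A-series; mu = 8 gives A_8.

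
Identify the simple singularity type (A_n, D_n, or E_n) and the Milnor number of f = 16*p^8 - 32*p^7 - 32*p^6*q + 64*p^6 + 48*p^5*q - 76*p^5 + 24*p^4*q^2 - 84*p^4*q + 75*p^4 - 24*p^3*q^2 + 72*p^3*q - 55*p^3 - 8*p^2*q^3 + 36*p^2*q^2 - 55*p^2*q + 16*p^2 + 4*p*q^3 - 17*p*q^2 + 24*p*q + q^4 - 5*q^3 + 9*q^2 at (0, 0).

Type A_{2}, Milnor number mu = 2.

The Hessian of f at 0 has rank 1. Corank 1: A-series; mu = 2 gives A_2.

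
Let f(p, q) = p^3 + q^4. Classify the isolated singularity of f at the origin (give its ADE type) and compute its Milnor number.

The Hessian of f at 0 is [[0, 0], [0, 0]] with rank 0, so corank 2. A Groebner basis of the Jacobian ideal J(f) in C{p,q} is {q^3, p^2}; counting standard monomials gives mu = 6. Corank 2; j^3 = p^3 is a perfect cube, so E-series; the 4-jet and mu = 6 give E_6.

Type E6, Milnor number mu = 6.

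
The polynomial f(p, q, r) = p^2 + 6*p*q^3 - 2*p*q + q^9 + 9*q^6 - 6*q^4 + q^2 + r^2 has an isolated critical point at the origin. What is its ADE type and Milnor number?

The Hessian of f at 0 has rank 2. Corank 1: A-series; mu = 8 gives A_8.

Type A_{8}, Milnor number mu = 8.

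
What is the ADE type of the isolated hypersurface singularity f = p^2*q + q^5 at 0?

The Hessian of f at 0 has rank 0. Corank 2; j^3 = p^2*q has shape L^2 M (L != M), so D-series; mu = 6 gives D_6.

D_{6}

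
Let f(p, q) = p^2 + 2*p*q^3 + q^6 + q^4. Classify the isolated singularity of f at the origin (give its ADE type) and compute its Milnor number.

Type A3, Milnor number mu = 3.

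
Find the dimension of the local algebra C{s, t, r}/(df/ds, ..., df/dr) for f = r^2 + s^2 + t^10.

9

The Hessian of f at 0 has rank 2. Corank 1: A-series; mu = 9 gives A_9.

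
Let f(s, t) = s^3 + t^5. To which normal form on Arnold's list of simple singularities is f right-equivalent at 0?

The Hessian of f at 0 has rank 0. Corank 2; j^3 = s^3 is a perfect cube, so E-series; the 5-jet and mu = 8 give E_8.

E_{8}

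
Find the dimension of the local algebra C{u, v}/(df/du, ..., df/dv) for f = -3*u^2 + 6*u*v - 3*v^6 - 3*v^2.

5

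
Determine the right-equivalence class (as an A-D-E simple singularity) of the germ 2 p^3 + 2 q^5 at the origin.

The Hessian of f at 0 has rank 0. Corank 2; j^3 = 2*p^3 is a perfect cube, so E-series; the 5-jet and mu = 8 give E_8.

E_8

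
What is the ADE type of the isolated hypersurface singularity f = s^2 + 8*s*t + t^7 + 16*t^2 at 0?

The Hessian of f at 0 is [[2, 8], [8, 32]] with rank 1, so corank 1. A Groebner basis of the Jacobian ideal J(f) in C{s,t} is {t^6, s + 4*t}; counting standard monomials gives mu = 6. Corank 1: A-series; mu = 6 gives A_6.

A_{6}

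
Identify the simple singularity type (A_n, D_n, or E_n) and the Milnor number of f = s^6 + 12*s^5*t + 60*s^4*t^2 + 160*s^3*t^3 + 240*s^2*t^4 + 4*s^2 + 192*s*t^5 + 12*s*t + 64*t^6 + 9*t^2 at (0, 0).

Type A_{5}, Milnor number mu = 5.

The Hessian of f at 0 has rank 1. Corank 1: A-series; mu = 5 gives A_5.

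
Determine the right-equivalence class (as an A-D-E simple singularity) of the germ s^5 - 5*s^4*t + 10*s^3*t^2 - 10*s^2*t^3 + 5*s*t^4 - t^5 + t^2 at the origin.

The Hessian of f at 0 has rank 1. Corank 1: A-series; mu = 4 gives A_4.

A4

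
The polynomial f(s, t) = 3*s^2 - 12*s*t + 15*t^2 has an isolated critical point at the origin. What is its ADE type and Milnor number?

Type A1, Milnor number mu = 1.

The Hessian of f at 0 has rank 2. Corank 0: nondegenerate Morse point, so A_1.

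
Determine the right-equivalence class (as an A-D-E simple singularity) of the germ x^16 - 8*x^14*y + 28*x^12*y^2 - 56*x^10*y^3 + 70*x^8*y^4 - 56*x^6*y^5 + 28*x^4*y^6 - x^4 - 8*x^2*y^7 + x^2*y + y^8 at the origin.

D_9

The Hessian of f at 0 has rank 0. Corank 2; j^3 = x^2*y has shape L^2 M (L != M), so D-series; mu = 9 gives D_9.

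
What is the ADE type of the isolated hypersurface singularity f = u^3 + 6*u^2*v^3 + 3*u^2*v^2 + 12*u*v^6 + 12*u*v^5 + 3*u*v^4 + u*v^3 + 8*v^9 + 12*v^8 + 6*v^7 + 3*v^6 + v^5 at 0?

E_7

The Hessian of f at 0 is [[0, 0], [0, 0]] with rank 0, so corank 2. A Groebner basis of the Jacobian ideal J(f) in C{u,v} is {-u^2 + v^4 - v^3/3, u^3, u^2*v + u^2/3 + v^3/9, u^2 + u*v^2 + v^3/3}; counting standard monomials gives mu = 7. Corank 2; j^3 = u^3 is a perfect cube, so E-series; the 4-jet and mu = 7 give E_7.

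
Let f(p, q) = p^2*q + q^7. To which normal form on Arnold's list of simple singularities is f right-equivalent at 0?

D_{8}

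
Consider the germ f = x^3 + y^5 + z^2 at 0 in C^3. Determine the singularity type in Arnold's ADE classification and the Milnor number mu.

Type E8, Milnor number mu = 8.

The Hessian of f at 0 has rank 1. Corank 2; j^3 = x^3 is a perfect cube, so E-series; the 5-jet and mu = 8 give E_8.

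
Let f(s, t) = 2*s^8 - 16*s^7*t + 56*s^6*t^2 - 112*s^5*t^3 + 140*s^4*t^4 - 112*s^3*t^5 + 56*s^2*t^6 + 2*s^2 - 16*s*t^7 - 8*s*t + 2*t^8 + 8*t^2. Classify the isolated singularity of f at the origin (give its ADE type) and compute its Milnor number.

The Hessian of f at 0 has rank 1. Corank 1: A-series; mu = 7 gives A_7.

Type A_7, Milnor number mu = 7.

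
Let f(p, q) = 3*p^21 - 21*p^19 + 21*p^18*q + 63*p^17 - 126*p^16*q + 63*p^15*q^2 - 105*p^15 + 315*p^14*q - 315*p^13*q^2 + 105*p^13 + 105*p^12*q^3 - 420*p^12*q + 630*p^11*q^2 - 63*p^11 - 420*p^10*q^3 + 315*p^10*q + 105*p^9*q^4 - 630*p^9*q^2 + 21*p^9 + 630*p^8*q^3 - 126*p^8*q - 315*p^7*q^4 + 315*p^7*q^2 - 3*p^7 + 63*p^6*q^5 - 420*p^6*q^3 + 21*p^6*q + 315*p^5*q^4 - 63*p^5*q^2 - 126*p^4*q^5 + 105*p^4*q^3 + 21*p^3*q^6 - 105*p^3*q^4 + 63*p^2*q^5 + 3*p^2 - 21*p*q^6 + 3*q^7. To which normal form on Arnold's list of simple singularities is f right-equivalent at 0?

A_6

The Hessian of f at 0 is [[6, 0], [0, 0]] with rank 1, so corank 1. A Groebner basis of the Jacobian ideal J(f) in C{p,q} is {q^6, p}; counting standard monomials gives mu = 6. Corank 1: A-series; mu = 6 gives A_6.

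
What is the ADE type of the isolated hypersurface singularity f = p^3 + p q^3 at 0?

E_{7}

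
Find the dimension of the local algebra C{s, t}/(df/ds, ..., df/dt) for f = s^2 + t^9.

8

The Hessian of f at 0 has rank 1. Corank 1: A-series; mu = 8 gives A_8.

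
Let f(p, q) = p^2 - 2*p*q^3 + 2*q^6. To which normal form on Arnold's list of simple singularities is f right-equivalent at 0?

A_{5}

The Hessian of f at 0 has rank 1. Corank 1: A-series; mu = 5 gives A_5.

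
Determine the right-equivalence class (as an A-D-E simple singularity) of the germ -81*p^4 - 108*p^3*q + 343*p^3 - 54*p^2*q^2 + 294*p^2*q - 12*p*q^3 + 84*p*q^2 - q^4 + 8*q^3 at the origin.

E6

The Hessian of f at 0 has rank 0. Corank 2; j^3 = (7*p + 2*q)^3 is a perfect cube, so E-series; the 4-jet and mu = 6 give E_6.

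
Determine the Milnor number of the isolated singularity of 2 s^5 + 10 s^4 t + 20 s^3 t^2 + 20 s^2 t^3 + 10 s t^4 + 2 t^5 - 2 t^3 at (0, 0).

8

The Hessian of f at 0 has rank 0. Corank 2; j^3 = -2*t^3 is a perfect cube, so E-series; the 5-jet and mu = 8 give E_8.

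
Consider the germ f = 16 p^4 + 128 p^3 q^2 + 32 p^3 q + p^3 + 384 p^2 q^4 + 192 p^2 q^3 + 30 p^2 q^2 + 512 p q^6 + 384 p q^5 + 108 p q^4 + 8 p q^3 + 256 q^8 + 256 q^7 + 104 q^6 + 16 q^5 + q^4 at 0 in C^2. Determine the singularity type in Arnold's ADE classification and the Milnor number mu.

Type E_6, Milnor number mu = 6.

The Hessian of f at 0 has rank 0. Corank 2; j^3 = p^3 is a perfect cube, so E-series; the 4-jet and mu = 6 give E_6.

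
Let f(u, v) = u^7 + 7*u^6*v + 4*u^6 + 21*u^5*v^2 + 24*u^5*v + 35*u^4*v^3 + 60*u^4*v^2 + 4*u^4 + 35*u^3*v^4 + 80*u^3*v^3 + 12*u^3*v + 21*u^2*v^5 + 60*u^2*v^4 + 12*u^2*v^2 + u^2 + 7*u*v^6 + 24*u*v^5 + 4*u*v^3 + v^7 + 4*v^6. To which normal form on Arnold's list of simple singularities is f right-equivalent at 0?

The Hessian of f at 0 is [[2, 0], [0, 0]] with rank 1, so corank 1. A Groebner basis of the Jacobian ideal J(f) in C{u,v} is {u*v/2 + v^4, u*v^2 + u/6 + v^3/3, u^2}; counting standard monomials gives mu = 6. Corank 1: A-series; mu = 6 gives A_6.

A_{6}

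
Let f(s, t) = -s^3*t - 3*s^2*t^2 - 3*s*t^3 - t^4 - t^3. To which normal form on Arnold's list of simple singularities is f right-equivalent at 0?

E_{7}

The Hessian of f at 0 has rank 0. Corank 2; j^3 = -t^3 is a perfect cube, so E-series; the 4-jet and mu = 7 give E_7.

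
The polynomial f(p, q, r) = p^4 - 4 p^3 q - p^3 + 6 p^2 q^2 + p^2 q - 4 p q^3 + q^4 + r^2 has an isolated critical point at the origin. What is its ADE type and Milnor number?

The Hessian of f at 0 is [[0, 0, 0], [0, 0, 0], [0, 0, 2]] with rank 1, so corank 2. A Groebner basis of the Jacobian ideal J(f) in C{p,q,r} is {p*q^2, p*q/4 + q^3, p^2 - p*q, r}; counting standard monomials gives mu = 5. Corank 2; j^3 = -p^2*(p - q) has shape L^2 M (L != M), so D-series; mu = 5 gives D_5.

Type D5, Milnor number mu = 5.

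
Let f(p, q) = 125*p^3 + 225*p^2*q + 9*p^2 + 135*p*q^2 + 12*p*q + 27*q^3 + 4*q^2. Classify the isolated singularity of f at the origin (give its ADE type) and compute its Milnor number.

The Hessian of f at 0 has rank 1. Corank 1: A-series; mu = 2 gives A_2.

Type A2, Milnor number mu = 2.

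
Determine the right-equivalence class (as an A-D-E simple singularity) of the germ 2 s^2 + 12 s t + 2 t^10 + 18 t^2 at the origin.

The Hessian of f at 0 has rank 1. Corank 1: A-series; mu = 9 gives A_9.

A_{9}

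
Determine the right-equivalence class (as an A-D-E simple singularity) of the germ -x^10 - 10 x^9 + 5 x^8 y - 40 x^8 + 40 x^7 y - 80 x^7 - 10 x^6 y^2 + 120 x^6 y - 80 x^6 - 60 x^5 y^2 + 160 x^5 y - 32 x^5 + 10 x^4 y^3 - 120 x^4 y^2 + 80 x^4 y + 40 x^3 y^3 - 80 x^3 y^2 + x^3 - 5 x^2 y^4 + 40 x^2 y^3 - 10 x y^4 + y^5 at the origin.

The Hessian of f at 0 has rank 0. Corank 2; j^3 = x^3 is a perfect cube, so E-series; the 5-jet and mu = 8 give E_8.

E8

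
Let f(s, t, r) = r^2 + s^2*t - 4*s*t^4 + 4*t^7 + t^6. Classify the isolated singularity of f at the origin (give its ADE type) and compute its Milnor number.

The Hessian of f at 0 is [[0, 0, 0], [0, 0, 0], [0, 0, 2]] with rank 1, so corank 2. A Groebner basis of the Jacobian ideal J(f) in C{s,t,r} is {-s*t/2 + t^4, s^3, s^2*t, s^2/3 + s*t^2, r}; counting standard monomials gives mu = 7. Corank 2; j^3 = s^2*t has shape L^2 M (L != M), so D-series; mu = 7 gives D_7.

Type D_{7}, Milnor number mu = 7.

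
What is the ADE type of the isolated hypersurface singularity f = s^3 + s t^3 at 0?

E7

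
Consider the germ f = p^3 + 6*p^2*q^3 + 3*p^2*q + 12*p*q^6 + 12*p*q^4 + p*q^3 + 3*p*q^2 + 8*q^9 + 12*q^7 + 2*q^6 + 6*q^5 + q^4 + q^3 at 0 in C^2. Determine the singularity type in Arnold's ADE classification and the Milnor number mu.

Type E7, Milnor number mu = 7.

The Hessian of f at 0 is [[0, 0], [0, 0]] with rank 0, so corank 2. A Groebner basis of the Jacobian ideal J(f) in C{p,q} is {p^3 + 3*p^2*q + 6*p^2 + 12*p*q + 6*q^2, -3*p^2 + p*q^2 - 6*p*q - 3*q^2, 3*p^2 + 6*p*q + q^3 + 3*q^2}; counting standard monomials gives mu = 7. Corank 2; j^3 = (p + q)^3 is a perfect cube, so E-series; the 4-jet and mu = 7 give E_7.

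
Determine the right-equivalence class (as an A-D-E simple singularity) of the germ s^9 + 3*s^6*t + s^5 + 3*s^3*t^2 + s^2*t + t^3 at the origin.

The Hessian of f at 0 is [[0, 0], [0, 0]] with rank 0, so corank 2. A Groebner basis of the Jacobian ideal J(f) in C{s,t} is {t^3, s^2 + 3*t^2, s*t}; counting standard monomials gives mu = 4. Corank 2; j^3 = t*(s^2 + t^2) splits into three distinct lines over C (the quadratic factor has nonzero discriminant), so D_4.

D_{4}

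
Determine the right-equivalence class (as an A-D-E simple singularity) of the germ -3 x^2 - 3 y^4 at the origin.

The Hessian of f at 0 has rank 1. Corank 1: A-series; mu = 3 gives A_3.

A_3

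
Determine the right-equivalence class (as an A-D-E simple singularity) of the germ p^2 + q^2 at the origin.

A_1

The Hessian of f at 0 has rank 2. Corank 0: nondegenerate Morse point, so A_1.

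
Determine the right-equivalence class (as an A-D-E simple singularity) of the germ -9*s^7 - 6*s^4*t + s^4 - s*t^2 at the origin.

D_{5}

The Hessian of f at 0 is [[0, 0], [0, 0]] with rank 0, so corank 2. A Groebner basis of the Jacobian ideal J(f) in C{s,t} is {s^3 - t^2/4, t^3, s*t}; counting standard monomials gives mu = 5. Corank 2; j^3 = -s*t^2 has shape L^2 M (L != M), so D-series; mu = 5 gives D_5.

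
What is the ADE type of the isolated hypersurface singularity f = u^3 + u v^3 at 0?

E7

The Hessian of f at 0 has rank 0. Corank 2; j^3 = u^3 is a perfect cube, so E-series; the 4-jet and mu = 7 give E_7.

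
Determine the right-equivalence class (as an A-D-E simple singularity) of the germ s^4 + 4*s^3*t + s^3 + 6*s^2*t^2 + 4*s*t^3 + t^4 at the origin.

The Hessian of f at 0 has rank 0. Corank 2; j^3 = s^3 is a perfect cube, so E-series; the 4-jet and mu = 6 give E_6.

E_{6}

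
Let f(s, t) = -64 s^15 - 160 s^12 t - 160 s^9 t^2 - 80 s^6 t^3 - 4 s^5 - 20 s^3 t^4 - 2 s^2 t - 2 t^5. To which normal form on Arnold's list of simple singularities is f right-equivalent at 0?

D_{6}

The Hessian of f at 0 is [[0, 0], [0, 0]] with rank 0, so corank 2. A Groebner basis of the Jacobian ideal J(f) in C{s,t} is {s^2/5 + t^4, s^3, s*t}; counting standard monomials gives mu = 6. Corank 2; j^3 = -2*s^2*t has shape L^2 M (L != M), so D-series; mu = 6 gives D_6.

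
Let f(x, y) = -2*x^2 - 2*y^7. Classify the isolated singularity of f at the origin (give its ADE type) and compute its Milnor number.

Type A_6, Milnor number mu = 6.

The Hessian of f at 0 has rank 1. Corank 1: A-series; mu = 6 gives A_6.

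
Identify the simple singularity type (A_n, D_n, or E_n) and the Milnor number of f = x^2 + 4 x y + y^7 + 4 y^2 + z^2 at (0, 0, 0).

The Hessian of f at 0 is [[2, 4, 0], [4, 8, 0], [0, 0, 2]] with rank 2, so corank 1. A Groebner basis of the Jacobian ideal J(f) in C{x,y,z} is {y^6, x + 2*y, z}; counting standard monomials gives mu = 6. Corank 1: A-series; mu = 6 gives A_6.

Type A6, Milnor number mu = 6.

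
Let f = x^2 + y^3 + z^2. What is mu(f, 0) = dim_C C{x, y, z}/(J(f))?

2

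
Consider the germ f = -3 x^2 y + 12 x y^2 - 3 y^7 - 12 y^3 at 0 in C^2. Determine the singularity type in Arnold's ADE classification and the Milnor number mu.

The Hessian of f at 0 is [[0, 0], [0, 0]] with rank 0, so corank 2. A Groebner basis of the Jacobian ideal J(f) in C{x,y} is {x^2/7 + y^6 - 4*y^2/7, x^3 - 8*y^3, x*y - 2*y^2}; counting standard monomials gives mu = 8. Corank 2; j^3 = -3*y*(x - 2*y)^2 has shape L^2 M (L != M), so D-series; mu = 8 gives D_8.

Type D_{8}, Milnor number mu = 8.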